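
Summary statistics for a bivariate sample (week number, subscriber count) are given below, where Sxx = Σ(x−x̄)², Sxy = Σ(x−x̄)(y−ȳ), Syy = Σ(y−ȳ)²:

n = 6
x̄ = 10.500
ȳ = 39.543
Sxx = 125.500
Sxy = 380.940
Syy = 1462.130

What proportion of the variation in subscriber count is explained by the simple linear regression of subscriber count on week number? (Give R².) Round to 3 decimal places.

0.791

R² = Sxy²/(Sxx·Syy) = (380.94)²/(125.5·1462.13) = 0.790831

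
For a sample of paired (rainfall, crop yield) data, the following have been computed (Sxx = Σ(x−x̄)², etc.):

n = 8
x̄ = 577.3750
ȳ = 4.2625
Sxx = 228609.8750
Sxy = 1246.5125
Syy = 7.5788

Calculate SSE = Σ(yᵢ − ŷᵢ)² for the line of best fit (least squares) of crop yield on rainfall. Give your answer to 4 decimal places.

0.7821

b = Sxy/Sxx = 1246.5125/228609.875 = 0.005453
SSE = Syy − b·Sxy = 7.5788 − 0.005453·1246.5125 = 0.782097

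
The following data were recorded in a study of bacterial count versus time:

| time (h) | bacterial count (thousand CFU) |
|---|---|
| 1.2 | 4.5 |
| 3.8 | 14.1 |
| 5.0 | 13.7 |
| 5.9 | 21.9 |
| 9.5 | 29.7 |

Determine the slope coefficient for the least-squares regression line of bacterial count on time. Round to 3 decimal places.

n = 5, Σx = 25.4, Σy = 83.9, Σxy = 538.84, Σx² = 165.94
Sxx = Σx² − (Σx)²/n = 165.94 − 129.032 = 36.908
Sxy = Σxy − (Σx)(Σy)/n = 538.84 − 426.212 = 112.628
b = Sxy/Sxx = 112.628/36.908 = 3.051588

3.052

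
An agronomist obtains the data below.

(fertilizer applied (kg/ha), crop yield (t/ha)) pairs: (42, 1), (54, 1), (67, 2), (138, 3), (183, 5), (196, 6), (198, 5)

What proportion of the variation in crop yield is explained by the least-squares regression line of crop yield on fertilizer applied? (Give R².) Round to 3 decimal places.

n = 7, Σx = 878, Σy = 23, Σxy = 3725, Σx² = 139322, Σy² = 101
Sxx = Σx² − (Σx)²/n = 139322 − 110126.285714 = 29195.714286
Sxy = Σxy − (Σx)(Σy)/n = 3725 − 2884.857143 = 840.142857
Syy = Σy² − (Σy)²/n = 101 − 75.571429 = 25.428571
R² = Sxy²/(Sxx·Syy) = (840.142857)²/(29195.714286·25.428571) = 0.950748

0.951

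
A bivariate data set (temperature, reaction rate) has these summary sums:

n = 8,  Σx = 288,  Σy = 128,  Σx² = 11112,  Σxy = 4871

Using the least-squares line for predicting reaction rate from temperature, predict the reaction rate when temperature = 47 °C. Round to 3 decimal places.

Sxx = Σx² − (Σx)²/n = 11112 − 10368 = 744
Sxy = Σxy − (Σx)(Σy)/n = 4871 − 4608 = 263
b = Sxy/Sxx = 263/744 = 0.353495
a = ȳ − b·x̄ = 16 − 0.353495·36 = 3.274194
ŷ(47) = a + b·47 = 3.274194 + 0.353495·47 = 19.888441

19.888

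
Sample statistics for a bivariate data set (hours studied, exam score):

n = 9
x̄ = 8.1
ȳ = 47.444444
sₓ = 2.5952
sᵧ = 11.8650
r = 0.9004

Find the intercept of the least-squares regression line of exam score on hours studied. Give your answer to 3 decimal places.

b = r · sᵧ/sₓ = 0.9004 · 11.865/2.5952 = 4.116541
a = ȳ − b·x̄ = 47.444444 − 4.116541·8.1 = 14.100466

14.100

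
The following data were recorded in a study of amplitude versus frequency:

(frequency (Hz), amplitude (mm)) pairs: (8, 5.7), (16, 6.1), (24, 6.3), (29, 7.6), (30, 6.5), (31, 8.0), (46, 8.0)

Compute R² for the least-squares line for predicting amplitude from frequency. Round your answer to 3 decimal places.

n = 7, Σx = 184, Σy = 48.2, Σxy = 1325.8, Σx² = 5714, Σy² = 337.4
Sxx = Σx² − (Σx)²/n = 5714 − 4836.571429 = 877.428571
Sxy = Σxy − (Σx)(Σy)/n = 1325.8 − 1266.971429 = 58.828571
Syy = Σy² − (Σy)²/n = 337.4 − 331.891429 = 5.508571
R² = Sxy²/(Sxx·Syy) = (58.828571)²/(877.428571·5.508571) = 0.716021

0.716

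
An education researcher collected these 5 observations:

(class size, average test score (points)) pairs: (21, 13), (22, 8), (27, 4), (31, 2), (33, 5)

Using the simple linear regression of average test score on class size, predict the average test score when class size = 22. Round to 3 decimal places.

9.532

n = 5, Σx = 134, Σy = 32, Σxy = 784, Σx² = 3704
Sxx = Σx² − (Σx)²/n = 3704 − 3591.2 = 112.8
Sxy = Σxy − (Σx)(Σy)/n = 784 − 857.6 = -73.6
b = Sxy/Sxx = -73.6/112.8 = -0.652482
a = ȳ − b·x̄ = 6.4 − (-0.652482)·26.8 = 23.886525
ŷ(22) = a + b·22 = 23.886525 + (-0.652482)·22 = 9.531915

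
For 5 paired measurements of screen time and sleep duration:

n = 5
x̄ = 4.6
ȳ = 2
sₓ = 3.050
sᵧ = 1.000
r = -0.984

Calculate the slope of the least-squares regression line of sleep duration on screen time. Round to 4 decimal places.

b = r · sᵧ/sₓ = -0.984 · 1/3.05 = -0.322623

-0.3226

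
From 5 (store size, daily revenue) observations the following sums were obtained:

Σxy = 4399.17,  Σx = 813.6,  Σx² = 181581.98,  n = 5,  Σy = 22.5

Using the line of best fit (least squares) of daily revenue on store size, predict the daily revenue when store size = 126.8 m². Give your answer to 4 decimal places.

3.9611

Sxx = Σx² − (Σx)²/n = 181581.98 − 132388.992 = 49192.988
Sxy = Σxy − (Σx)(Σy)/n = 4399.17 − 3661.2 = 737.97
b = Sxy/Sxx = 737.97/49192.988 = 0.015002
a = ȳ − b·x̄ = 4.5 − 0.015002·162.72 = 2.058951
ŷ(126.8) = a + b·126.8 = 2.058951 + 0.015002·126.8 = 3.961145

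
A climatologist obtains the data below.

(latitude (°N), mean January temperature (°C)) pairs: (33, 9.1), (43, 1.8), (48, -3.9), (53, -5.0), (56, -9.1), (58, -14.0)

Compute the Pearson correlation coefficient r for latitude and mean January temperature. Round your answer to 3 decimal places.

-0.980

n = 6, Σx = 291, Σy = -21.1, Σxy = -1396.1, Σx² = 14551, Σy² = 405.07
Sxx = Σx² − (Σx)²/n = 14551 − 14113.5 = 437.5
Sxy = Σxy − (Σx)(Σy)/n = -1396.1 − (-1023.35) = -372.75
Syy = Σy² − (Σy)²/n = 405.07 − 74.201667 = 330.868333
r = Sxy/√(Sxx·Syy) = -372.75/√(144754.895833) = -372.75/380.466682 = -0.979718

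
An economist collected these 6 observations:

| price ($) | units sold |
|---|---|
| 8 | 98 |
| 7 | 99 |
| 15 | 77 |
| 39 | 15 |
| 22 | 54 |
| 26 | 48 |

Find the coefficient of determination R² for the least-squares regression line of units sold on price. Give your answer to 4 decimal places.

n = 6, Σx = 117, Σy = 391, Σxy = 5653, Σx² = 3019, Σy² = 30779
Sxx = Σx² − (Σx)²/n = 3019 − 2281.5 = 737.5
Sxy = Σxy − (Σx)(Σy)/n = 5653 − 7624.5 = -1971.5
Syy = Σy² − (Σy)²/n = 30779 − 25480.166667 = 5298.833333
R² = Sxy²/(Sxx·Syy) = (-1971.5)²/(737.5·5298.833333) = 0.994606

0.9946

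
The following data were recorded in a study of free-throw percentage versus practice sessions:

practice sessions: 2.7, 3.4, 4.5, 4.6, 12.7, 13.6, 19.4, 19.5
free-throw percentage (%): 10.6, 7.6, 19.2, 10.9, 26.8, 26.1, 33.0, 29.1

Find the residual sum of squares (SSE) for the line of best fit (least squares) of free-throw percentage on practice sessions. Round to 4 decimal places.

n = 8, Σx = 80.4, Σy = 163.3, Σxy = 2093.97, Σx² = 1163.12, Σy² = 3992.83
Sxx = Σx² − (Σx)²/n = 1163.12 − 808.02 = 355.1
Sxy = Σxy − (Σx)(Σy)/n = 2093.97 − 1641.165 = 452.805
Syy = Σy² − (Σy)²/n = 3992.83 − 3333.36125 = 659.46875
b = Sxy/Sxx = 452.805/355.1 = 1.275148
SSE = Syy − b·Sxy = 659.46875 − 1.275148·452.805 = 82.075430

82.0754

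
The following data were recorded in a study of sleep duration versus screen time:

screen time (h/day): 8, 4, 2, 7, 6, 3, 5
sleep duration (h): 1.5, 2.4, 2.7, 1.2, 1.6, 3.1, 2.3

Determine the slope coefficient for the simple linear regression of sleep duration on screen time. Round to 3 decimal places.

n = 7, Σx = 35, Σy = 14.8, Σxy = 65.8, Σx² = 203
Sxx = Σx² − (Σx)²/n = 203 − 175 = 28
Sxy = Σxy − (Σx)(Σy)/n = 65.8 − 74 = -8.2
b = Sxy/Sxx = -8.2/28 = -0.292857

-0.293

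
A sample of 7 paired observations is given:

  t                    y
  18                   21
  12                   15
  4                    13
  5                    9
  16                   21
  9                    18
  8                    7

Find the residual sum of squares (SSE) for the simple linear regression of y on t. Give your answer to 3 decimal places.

70.352

n = 7, Σx = 72, Σy = 104, Σxy = 1209, Σx² = 910, Σy² = 1730
Sxx = Σx² − (Σx)²/n = 910 − 740.571429 = 169.428571
Sxy = Σxy − (Σx)(Σy)/n = 1209 − 1069.714286 = 139.285714
Syy = Σy² − (Σy)²/n = 1730 − 1545.142857 = 184.857143
b = Sxy/Sxx = 139.285714/169.428571 = 0.822091
SSE = Syy − b·Sxy = 184.857143 − 0.822091·139.285714 = 70.351602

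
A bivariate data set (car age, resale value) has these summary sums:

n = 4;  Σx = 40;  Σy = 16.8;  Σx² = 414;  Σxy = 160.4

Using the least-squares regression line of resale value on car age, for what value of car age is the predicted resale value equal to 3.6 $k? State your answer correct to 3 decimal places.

11.105

Sxx = Σx² − (Σx)²/n = 414 − 400 = 14
Sxy = Σxy − (Σx)(Σy)/n = 160.4 − 168 = -7.6
b = Sxy/Sxx = -7.6/14 = -0.542857
a = ȳ − b·x̄ = 4.2 − (-0.542857)·10 = 9.628571
Set a + b·x = 3.6: x = (3.6 − 9.628571) / (-0.542857) = 11.105263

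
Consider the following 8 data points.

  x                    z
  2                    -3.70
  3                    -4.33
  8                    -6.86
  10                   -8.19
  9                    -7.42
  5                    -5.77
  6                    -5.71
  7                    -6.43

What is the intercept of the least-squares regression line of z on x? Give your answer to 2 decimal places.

-2.73

n = 8, Σx = 50, Σy = -48.41, Σxy = -332.07, Σx² = 368
Sxx = Σx² − (Σx)²/n = 368 − 312.5 = 55.5
Sxy = Σxy − (Σx)(Σy)/n = -332.07 − (-302.5625) = -29.5075
b = Sxy/Sxx = -29.5075/55.5 = -0.531667
a = ȳ − b·x̄ = -6.05125 − (-0.531667)·6.25 = -2.728333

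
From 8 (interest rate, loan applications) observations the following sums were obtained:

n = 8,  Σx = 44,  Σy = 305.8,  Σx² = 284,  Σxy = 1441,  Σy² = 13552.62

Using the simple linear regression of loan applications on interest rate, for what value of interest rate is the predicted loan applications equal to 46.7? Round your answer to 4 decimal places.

Sxx = Σx² − (Σx)²/n = 284 − 242 = 42
Sxy = Σxy − (Σx)(Σy)/n = 1441 − 1681.9 = -240.9
b = Sxy/Sxx = -240.9/42 = -5.735714
a = ȳ − b·x̄ = 38.225 − (-5.735714)·5.5 = 69.771429
Set a + b·x = 46.7: x = (46.7 − 69.771429) / (-5.735714) = 4.022416

4.0224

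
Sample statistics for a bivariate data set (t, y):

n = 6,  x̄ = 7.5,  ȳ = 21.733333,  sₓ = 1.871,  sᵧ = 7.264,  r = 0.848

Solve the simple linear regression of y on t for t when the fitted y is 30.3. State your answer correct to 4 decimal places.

10.1020

b = r · sᵧ/sₓ = 0.848 · 7.264/1.871 = 3.292289
a = ȳ − b·x̄ = 21.733333 − 3.292289·7.5 = -2.958832
Set a + b·x = 30.3: x = (30.3 − (-2.958832)) / 3.292289 = 10.102040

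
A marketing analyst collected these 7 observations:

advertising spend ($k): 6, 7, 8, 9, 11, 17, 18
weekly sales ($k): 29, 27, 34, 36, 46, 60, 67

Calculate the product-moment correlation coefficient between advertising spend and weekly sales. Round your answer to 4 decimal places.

0.9892

n = 7, Σx = 76, Σy = 299, Σxy = 3691, Σx² = 964, Σy² = 14227
Sxx = Σx² − (Σx)²/n = 964 − 825.142857 = 138.857143
Sxy = Σxy − (Σx)(Σy)/n = 3691 − 3246.285714 = 444.714286
Syy = Σy² − (Σy)²/n = 14227 − 12771.571429 = 1455.428571
r = Sxy/√(Sxx·Syy) = 444.714286/√(202096.653061) = 444.714286/449.551613 = 0.989240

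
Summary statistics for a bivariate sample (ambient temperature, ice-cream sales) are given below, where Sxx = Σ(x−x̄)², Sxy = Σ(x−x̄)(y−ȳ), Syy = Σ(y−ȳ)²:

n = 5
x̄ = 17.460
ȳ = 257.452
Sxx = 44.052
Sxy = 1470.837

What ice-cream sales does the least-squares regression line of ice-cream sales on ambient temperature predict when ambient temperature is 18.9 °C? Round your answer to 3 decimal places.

b = Sxy/Sxx = 1470.837/44.052 = 33.388654
a = ȳ − b·x̄ = 257.452 − 33.388654·17.46 = -325.513904
ŷ(18.9) = a + b·18.9 = -325.513904 + 33.388654·18.9 = 305.531662

305.532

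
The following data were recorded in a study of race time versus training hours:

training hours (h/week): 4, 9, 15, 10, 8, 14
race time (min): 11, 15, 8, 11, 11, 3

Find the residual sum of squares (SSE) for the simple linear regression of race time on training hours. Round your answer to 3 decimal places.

49.114

n = 6, Σx = 60, Σy = 59, Σxy = 539, Σx² = 682, Σy² = 661
Sxx = Σx² − (Σx)²/n = 682 − 600 = 82
Sxy = Σxy − (Σx)(Σy)/n = 539 − 590 = -51
Syy = Σy² − (Σy)²/n = 661 − 580.166667 = 80.833333
b = Sxy/Sxx = -51/82 = -0.621951
SSE = Syy − b·Sxy = 80.833333 − (-0.621951)·(-51) = 49.113821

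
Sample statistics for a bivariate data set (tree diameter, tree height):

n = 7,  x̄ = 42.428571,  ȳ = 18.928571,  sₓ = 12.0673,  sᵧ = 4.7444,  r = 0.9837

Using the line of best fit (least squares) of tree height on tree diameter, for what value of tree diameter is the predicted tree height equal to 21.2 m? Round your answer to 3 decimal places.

b = r · sᵧ/sₓ = 0.9837 · 4.7444/12.0673 = 0.386753
a = ȳ − b·x̄ = 18.928571 − 0.386753·42.428571 = 2.519188
Set a + b·x = 21.2: x = (21.2 − 2.519188) / 0.386753 = 48.301643

48.302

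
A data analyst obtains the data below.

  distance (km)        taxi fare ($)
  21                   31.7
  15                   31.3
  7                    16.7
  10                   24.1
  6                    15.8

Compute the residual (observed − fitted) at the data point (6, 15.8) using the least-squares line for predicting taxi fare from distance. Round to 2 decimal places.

-1.50

n = 5, Σx = 59, Σy = 119.6, Σxy = 1587.9, Σx² = 851
Sxx = Σx² − (Σx)²/n = 851 − 696.2 = 154.8
Sxy = Σxy − (Σx)(Σy)/n = 1587.9 − 1411.28 = 176.62
b = Sxy/Sxx = 176.62/154.8 = 1.140956
a = ȳ − b·x̄ = 23.92 − 1.140956·11.8 = 10.456718
ŷ(6) = 10.456718 + 1.140956·6 = 17.302455
residual = y − ŷ = 15.8 − 17.302455 = -1.502455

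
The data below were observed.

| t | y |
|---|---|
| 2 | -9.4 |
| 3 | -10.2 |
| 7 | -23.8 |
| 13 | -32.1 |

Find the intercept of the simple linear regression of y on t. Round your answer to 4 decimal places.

-5.3779

n = 4, Σx = 25, Σy = -75.5, Σxy = -633.3, Σx² = 231
Sxx = Σx² − (Σx)²/n = 231 − 156.25 = 74.75
Sxy = Σxy − (Σx)(Σy)/n = -633.3 − (-471.875) = -161.425
b = Sxy/Sxx = -161.425/74.75 = -2.159532
a = ȳ − b·x̄ = -18.875 − (-2.159532)·6.25 = -5.377926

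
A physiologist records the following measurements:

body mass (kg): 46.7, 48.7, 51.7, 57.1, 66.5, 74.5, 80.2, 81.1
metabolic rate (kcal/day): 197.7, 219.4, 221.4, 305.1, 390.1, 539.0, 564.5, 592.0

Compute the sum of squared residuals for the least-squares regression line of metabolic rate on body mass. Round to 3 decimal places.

2475.944

n = 8, Σx = 506.5, Σy = 3029.2, Σxy = 208166.21, Σx² = 33467.63, Σy² = 1341148.88
Sxx = Σx² − (Σx)²/n = 33467.63 − 32067.78125 = 1399.84875
Sxy = Σxy − (Σx)(Σy)/n = 208166.21 − 191786.225 = 16379.985
Syy = Σy² − (Σy)²/n = 1341148.88 − 1147006.58 = 194142.3
b = Sxy/Sxx = 16379.985/1399.84875 = 11.701253
SSE = Syy − b·Sxy = 194142.3 − 11.701253·16379.985 = 2475.944188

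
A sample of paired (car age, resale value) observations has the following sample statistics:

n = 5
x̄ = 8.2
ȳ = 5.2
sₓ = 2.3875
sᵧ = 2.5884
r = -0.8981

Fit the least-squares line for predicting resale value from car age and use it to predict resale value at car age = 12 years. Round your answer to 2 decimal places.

1.50

b = r · sᵧ/sₓ = -0.8981 · 2.5884/2.3875 = -0.973672
a = ȳ − b·x̄ = 5.2 − (-0.973672)·8.2 = 13.184111
ŷ(12) = a + b·12 = 13.184111 + (-0.973672)·12 = 1.500046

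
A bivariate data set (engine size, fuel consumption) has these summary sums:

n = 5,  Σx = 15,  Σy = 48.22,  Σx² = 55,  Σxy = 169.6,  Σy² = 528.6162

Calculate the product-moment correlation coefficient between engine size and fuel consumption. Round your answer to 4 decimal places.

0.9891

Sxx = Σx² − (Σx)²/n = 55 − 45 = 10
Sxy = Σxy − (Σx)(Σy)/n = 169.6 − 144.66 = 24.94
Syy = Σy² − (Σy)²/n = 528.6162 − 465.03368 = 63.58252
r = Sxy/√(Sxx·Syy) = 24.94/√(635.8252) = 24.94/25.215575 = 0.989071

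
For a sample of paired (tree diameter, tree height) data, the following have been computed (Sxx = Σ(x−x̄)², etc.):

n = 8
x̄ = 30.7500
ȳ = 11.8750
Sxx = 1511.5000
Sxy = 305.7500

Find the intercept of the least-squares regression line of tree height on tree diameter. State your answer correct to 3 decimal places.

b = Sxy/Sxx = 305.75/1511.5 = 0.202283
a = ȳ − b·x̄ = 11.875 − 0.202283·30.75 = 5.654813

5.655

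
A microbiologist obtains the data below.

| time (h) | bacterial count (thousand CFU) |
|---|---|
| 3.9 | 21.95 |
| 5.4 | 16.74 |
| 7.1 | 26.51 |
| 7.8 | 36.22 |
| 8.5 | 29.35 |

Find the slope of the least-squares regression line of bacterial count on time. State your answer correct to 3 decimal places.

2.924

n = 5, Σx = 32.7, Σy = 130.77, Σxy = 896.213, Σx² = 227.87
Sxx = Σx² − (Σx)²/n = 227.87 − 213.858 = 14.012
Sxy = Σxy − (Σx)(Σy)/n = 896.213 − 855.2358 = 40.9772
b = Sxy/Sxx = 40.9772/14.012 = 2.924436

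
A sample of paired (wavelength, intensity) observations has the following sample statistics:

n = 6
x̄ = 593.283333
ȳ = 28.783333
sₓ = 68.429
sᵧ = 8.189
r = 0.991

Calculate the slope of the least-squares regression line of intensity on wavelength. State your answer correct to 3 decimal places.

0.119

b = r · sᵧ/sₓ = 0.991 · 8.189/68.429 = 0.118594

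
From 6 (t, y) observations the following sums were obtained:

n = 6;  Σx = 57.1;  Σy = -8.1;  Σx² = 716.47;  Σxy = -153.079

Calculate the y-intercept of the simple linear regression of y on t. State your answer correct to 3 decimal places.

2.829

Sxx = Σx² − (Σx)²/n = 716.47 − 543.401667 = 173.068333
Sxy = Σxy − (Σx)(Σy)/n = -153.079 − (-77.085) = -75.994
b = Sxy/Sxx = -75.994/173.068333 = -0.439098
a = ȳ − b·x̄ = -1.35 − (-0.439098)·9.516667 = 2.828752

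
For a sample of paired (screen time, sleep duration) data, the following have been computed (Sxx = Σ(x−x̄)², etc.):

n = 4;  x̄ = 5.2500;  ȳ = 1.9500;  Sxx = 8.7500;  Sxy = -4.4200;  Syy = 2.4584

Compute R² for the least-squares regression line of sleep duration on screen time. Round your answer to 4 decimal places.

R² = Sxy²/(Sxx·Syy) = (-4.42)²/(8.75·2.4584) = 0.908205

0.9082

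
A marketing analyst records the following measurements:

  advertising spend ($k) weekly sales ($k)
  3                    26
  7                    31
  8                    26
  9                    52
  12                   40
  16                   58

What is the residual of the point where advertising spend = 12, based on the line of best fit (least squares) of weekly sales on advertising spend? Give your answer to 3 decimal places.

n = 6, Σx = 55, Σy = 233, Σxy = 2379, Σx² = 603
Sxx = Σx² − (Σx)²/n = 603 − 504.166667 = 98.833333
Sxy = Σxy − (Σx)(Σy)/n = 2379 − 2135.833333 = 243.166667
b = Sxy/Sxx = 243.166667/98.833333 = 2.460371
a = ȳ − b·x̄ = 38.833333 − 2.460371·9.166667 = 16.279933
ŷ(12) = 16.279933 + 2.460371·12 = 45.804384
residual = y − ŷ = 40 − 45.804384 = -5.804384

-5.804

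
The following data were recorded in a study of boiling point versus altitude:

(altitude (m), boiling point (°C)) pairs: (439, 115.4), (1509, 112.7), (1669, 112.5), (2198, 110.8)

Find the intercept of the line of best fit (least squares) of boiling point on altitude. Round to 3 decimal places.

116.586

n = 4, Σx = 5815, Σy = 451.4, Σxy = 652025.8, Σx² = 10086567
Sxx = Σx² − (Σx)²/n = 10086567 − 8453556.25 = 1633010.75
Sxy = Σxy − (Σx)(Σy)/n = 652025.8 − 656222.75 = -4196.95
b = Sxy/Sxx = -4196.95/1633010.75 = -0.002570
a = ȳ − b·x̄ = 112.85 − (-0.002570)·1453.75 = 116.586238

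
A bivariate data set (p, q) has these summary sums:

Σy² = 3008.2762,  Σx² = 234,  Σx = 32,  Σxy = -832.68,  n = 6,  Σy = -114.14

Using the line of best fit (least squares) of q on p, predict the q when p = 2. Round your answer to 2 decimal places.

Sxx = Σx² − (Σx)²/n = 234 − 170.666667 = 63.333333
Sxy = Σxy − (Σx)(Σy)/n = -832.68 − (-608.746667) = -223.933333
b = Sxy/Sxx = -223.933333/63.333333 = -3.535789
a = ȳ − b·x̄ = -19.023333 − (-3.535789)·5.333333 = -0.165789
ŷ(2) = a + b·2 = -0.165789 + (-3.535789)·2 = -7.237368

-7.24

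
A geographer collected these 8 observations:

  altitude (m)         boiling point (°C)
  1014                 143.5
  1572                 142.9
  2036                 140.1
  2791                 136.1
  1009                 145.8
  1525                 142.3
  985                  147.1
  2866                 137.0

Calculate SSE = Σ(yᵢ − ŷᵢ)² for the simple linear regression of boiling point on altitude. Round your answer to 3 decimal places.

7.443

n = 8, Σx = 13798, Σy = 1134.8, Σxy = 1936901.7, Σx² = 27962244, Σy² = 161078.22
Sxx = Σx² − (Σx)²/n = 27962244 − 23798100.5 = 4164143.5
Sxy = Σxy − (Σx)(Σy)/n = 1936901.7 − 1957246.3 = -20344.6
Syy = Σy² − (Σy)²/n = 161078.22 − 160971.38 = 106.84
b = Sxy/Sxx = -20344.6/4164143.5 = -0.004886
SSE = Syy − b·Sxy = 106.84 − (-0.004886)·(-20344.6) = 7.443149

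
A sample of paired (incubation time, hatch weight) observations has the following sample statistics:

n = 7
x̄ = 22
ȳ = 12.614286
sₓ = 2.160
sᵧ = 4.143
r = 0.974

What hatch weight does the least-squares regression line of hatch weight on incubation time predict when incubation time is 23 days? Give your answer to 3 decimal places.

b = r · sᵧ/sₓ = 0.974 · 4.143/2.16 = 1.868186
a = ȳ − b·x̄ = 12.614286 − 1.868186·22 = -28.485808
ŷ(23) = a + b·23 = -28.485808 + 1.868186·23 = 14.482472

14.482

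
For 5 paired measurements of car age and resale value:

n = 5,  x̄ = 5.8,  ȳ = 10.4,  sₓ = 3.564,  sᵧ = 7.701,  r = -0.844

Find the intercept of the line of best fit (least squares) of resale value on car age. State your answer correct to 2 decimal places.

20.98

b = r · sᵧ/sₓ = -0.844 · 7.701/3.564 = -1.823694
a = ȳ − b·x̄ = 10.4 − (-1.823694)·5.8 = 20.977423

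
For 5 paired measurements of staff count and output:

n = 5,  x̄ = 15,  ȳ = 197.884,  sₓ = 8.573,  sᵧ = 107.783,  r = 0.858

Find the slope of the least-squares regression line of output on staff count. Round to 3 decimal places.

10.787

b = r · sᵧ/sₓ = 0.858 · 107.783/8.573 = 10.787101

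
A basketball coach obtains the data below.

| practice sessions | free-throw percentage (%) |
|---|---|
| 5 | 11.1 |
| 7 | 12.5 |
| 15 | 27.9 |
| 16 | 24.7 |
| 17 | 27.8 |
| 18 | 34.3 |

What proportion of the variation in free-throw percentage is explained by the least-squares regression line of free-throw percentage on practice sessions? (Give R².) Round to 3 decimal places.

n = 6, Σx = 78, Σy = 138.3, Σxy = 2046.7, Σx² = 1168, Σy² = 3617.29
Sxx = Σx² − (Σx)²/n = 1168 − 1014 = 154
Sxy = Σxy − (Σx)(Σy)/n = 2046.7 − 1797.9 = 248.8
Syy = Σy² − (Σy)²/n = 3617.29 − 3187.815 = 429.475
R² = Sxy²/(Sxx·Syy) = (248.8)²/(154·429.475) = 0.935927

0.936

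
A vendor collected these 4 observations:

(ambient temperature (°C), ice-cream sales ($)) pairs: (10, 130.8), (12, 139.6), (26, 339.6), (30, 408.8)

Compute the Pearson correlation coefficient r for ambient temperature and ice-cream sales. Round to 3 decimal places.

0.998

n = 4, Σx = 78, Σy = 1018.8, Σxy = 24076.8, Σx² = 1820, Σy² = 319042.4
Sxx = Σx² − (Σx)²/n = 1820 − 1521 = 299
Sxy = Σxy − (Σx)(Σy)/n = 24076.8 − 19866.6 = 4210.2
Syy = Σy² − (Σy)²/n = 319042.4 − 259488.36 = 59554.04
r = Sxy/√(Sxx·Syy) = 4210.2/√(17806657.96) = 4210.2/4219.793592 = 0.997727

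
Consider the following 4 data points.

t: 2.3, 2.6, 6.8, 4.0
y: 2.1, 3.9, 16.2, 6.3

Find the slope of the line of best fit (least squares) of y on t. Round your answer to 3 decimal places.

n = 4, Σx = 15.7, Σy = 28.5, Σxy = 150.33, Σx² = 74.29
Sxx = Σx² − (Σx)²/n = 74.29 − 61.6225 = 12.6675
Sxy = Σxy − (Σx)(Σy)/n = 150.33 − 111.8625 = 38.4675
b = Sxy/Sxx = 38.4675/12.6675 = 3.036708

3.037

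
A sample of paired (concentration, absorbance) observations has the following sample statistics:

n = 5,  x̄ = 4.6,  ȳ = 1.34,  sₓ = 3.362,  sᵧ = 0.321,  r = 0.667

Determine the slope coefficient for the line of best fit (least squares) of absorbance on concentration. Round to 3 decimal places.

b = r · sᵧ/sₓ = 0.667 · 0.321/3.362 = 0.063684

0.064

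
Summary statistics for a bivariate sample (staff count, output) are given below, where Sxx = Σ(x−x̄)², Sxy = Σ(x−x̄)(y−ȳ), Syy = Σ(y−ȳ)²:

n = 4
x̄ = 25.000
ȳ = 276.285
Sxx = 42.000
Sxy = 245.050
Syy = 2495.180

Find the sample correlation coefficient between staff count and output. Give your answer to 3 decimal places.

r = Sxy/√(Sxx·Syy) = 245.05/√(104797.56) = 245.05/323.724513 = 0.756971

0.757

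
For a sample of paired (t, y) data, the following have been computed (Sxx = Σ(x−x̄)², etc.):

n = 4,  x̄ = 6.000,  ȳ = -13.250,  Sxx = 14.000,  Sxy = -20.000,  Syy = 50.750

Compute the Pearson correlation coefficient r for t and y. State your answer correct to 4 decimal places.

-0.7503

r = Sxy/√(Sxx·Syy) = -20/√(710.5) = -20/26.655206 = -0.750322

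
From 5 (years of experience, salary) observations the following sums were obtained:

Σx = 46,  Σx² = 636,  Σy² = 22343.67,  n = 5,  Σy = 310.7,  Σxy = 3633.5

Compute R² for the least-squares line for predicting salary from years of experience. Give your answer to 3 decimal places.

0.930

Sxx = Σx² − (Σx)²/n = 636 − 423.2 = 212.8
Sxy = Σxy − (Σx)(Σy)/n = 3633.5 − 2858.44 = 775.06
Syy = Σy² − (Σy)²/n = 22343.67 − 19306.898 = 3036.772
R² = Sxy²/(Sxx·Syy) = (775.06)²/(212.8·3036.772) = 0.929580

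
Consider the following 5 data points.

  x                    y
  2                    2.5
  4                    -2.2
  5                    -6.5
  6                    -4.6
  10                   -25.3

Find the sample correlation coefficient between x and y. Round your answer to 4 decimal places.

n = 5, Σx = 27, Σy = -36.1, Σxy = -316.9, Σx² = 181, Σy² = 714.59
Sxx = Σx² − (Σx)²/n = 181 − 145.8 = 35.2
Sxy = Σxy − (Σx)(Σy)/n = -316.9 − (-194.94) = -121.96
Syy = Σy² − (Σy)²/n = 714.59 − 260.642 = 453.948
r = Sxy/√(Sxx·Syy) = -121.96/√(15978.9696) = -121.96/126.407949 = -0.964813

-0.9648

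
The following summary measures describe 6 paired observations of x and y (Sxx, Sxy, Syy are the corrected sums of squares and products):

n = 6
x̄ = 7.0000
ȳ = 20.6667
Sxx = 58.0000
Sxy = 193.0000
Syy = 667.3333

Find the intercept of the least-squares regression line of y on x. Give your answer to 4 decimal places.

-2.6264

b = Sxy/Sxx = 193/58 = 3.327586
a = ȳ − b·x̄ = 20.6667 − 3.327586·7 = -2.626403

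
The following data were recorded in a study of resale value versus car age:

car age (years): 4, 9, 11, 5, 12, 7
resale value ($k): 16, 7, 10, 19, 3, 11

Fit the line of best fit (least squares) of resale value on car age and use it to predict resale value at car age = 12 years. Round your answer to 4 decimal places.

n = 6, Σx = 48, Σy = 66, Σxy = 445, Σx² = 436
Sxx = Σx² − (Σx)²/n = 436 − 384 = 52
Sxy = Σxy − (Σx)(Σy)/n = 445 − 528 = -83
b = Sxy/Sxx = -83/52 = -1.596154
a = ȳ − b·x̄ = 11 − (-1.596154)·8 = 23.769231
ŷ(12) = a + b·12 = 23.769231 + (-1.596154)·12 = 4.615385

4.6154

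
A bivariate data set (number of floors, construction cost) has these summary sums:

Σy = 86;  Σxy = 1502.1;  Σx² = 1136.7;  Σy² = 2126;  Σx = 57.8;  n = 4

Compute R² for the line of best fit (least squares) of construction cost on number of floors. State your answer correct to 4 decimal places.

Sxx = Σx² − (Σx)²/n = 1136.7 − 835.21 = 301.49
Sxy = Σxy − (Σx)(Σy)/n = 1502.1 − 1242.7 = 259.4
Syy = Σy² − (Σy)²/n = 2126 − 1849 = 277
R² = Sxy²/(Sxx·Syy) = (259.4)²/(301.49·277) = 0.805726

0.8057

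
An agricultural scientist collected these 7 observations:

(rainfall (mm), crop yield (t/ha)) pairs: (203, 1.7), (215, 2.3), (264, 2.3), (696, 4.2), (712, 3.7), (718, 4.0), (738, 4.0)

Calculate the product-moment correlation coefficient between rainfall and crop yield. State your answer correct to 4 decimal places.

n = 7, Σx = 3546, Σy = 22.2, Σxy = 12828.4, Σx² = 2208658, Σy² = 76.8
Sxx = Σx² − (Σx)²/n = 2208658 − 1796302.285714 = 412355.714286
Sxy = Σxy − (Σx)(Σy)/n = 12828.4 − 11245.885714 = 1582.514286
Syy = Σy² − (Σy)²/n = 76.8 − 70.405714 = 6.394286
r = Sxy/√(Sxx·Syy) = 1582.514286/√(2636720.253061) = 1582.514286/1623.798095 = 0.974576

0.9746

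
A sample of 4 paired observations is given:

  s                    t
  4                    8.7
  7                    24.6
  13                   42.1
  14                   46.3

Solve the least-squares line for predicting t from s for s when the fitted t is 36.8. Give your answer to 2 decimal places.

11.29

n = 4, Σx = 38, Σy = 121.7, Σxy = 1402.5, Σx² = 430
Sxx = Σx² − (Σx)²/n = 430 − 361 = 69
Sxy = Σxy − (Σx)(Σy)/n = 1402.5 − 1156.15 = 246.35
b = Sxy/Sxx = 246.35/69 = 3.570290
a = ȳ − b·x̄ = 30.425 − 3.570290·9.5 = -3.492754
Set a + b·x = 36.8: x = (36.8 − (-3.492754)) / 3.570290 = 11.285569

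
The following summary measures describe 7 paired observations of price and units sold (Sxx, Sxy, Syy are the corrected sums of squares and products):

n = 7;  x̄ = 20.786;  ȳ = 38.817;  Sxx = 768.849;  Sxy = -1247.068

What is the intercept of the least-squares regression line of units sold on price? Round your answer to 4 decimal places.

b = Sxy/Sxx = -1247.068/768.849 = -1.621993
a = ȳ − b·x̄ = 38.817 − (-1.621993)·20.786 = 72.531755

72.5318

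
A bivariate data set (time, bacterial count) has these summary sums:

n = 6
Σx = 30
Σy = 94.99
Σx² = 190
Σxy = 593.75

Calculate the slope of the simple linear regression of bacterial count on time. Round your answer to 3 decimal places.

Sxx = Σx² − (Σx)²/n = 190 − 150 = 40
Sxy = Σxy − (Σx)(Σy)/n = 593.75 − 474.95 = 118.8
b = Sxy/Sxx = 118.8/40 = 2.97

2.970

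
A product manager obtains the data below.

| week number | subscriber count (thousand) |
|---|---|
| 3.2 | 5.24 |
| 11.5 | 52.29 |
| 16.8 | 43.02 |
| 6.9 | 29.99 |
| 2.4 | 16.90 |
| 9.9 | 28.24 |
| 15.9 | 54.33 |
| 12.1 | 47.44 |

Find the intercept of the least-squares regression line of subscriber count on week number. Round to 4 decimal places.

6.4891

n = 8, Σx = 78.7, Σy = 277.45, Σxy = 3305.777, Σx² = 975.33
Sxx = Σx² − (Σx)²/n = 975.33 − 774.21125 = 201.11875
Sxy = Σxy − (Σx)(Σy)/n = 3305.777 − 2729.414375 = 576.362625
b = Sxy/Sxx = 576.362625/201.11875 = 2.865783
a = ȳ − b·x̄ = 34.68125 − 2.865783·9.8375 = 6.489113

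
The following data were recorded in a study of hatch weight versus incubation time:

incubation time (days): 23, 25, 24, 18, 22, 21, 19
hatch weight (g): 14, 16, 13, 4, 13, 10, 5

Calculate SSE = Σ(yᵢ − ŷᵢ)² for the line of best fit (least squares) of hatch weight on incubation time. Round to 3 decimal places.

n = 7, Σx = 152, Σy = 75, Σxy = 1697, Σx² = 3340, Σy² = 931
Sxx = Σx² − (Σx)²/n = 3340 − 3300.571429 = 39.428571
Sxy = Σxy − (Σx)(Σy)/n = 1697 − 1628.571429 = 68.428571
Syy = Σy² − (Σy)²/n = 931 − 803.571429 = 127.428571
b = Sxy/Sxx = 68.428571/39.428571 = 1.735507
SSE = Syy − b·Sxy = 127.428571 − 1.735507·68.428571 = 8.670290

8.670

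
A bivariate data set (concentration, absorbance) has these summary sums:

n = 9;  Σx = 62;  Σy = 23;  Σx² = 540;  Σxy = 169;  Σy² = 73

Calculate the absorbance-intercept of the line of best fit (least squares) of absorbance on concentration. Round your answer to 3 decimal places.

1.911

Sxx = Σx² − (Σx)²/n = 540 − 427.111111 = 112.888889
Sxy = Σxy − (Σx)(Σy)/n = 169 − 158.444444 = 10.555556
b = Sxy/Sxx = 10.555556/112.888889 = 0.093504
a = ȳ − b·x̄ = 2.555556 − 0.093504·6.888889 = 1.911417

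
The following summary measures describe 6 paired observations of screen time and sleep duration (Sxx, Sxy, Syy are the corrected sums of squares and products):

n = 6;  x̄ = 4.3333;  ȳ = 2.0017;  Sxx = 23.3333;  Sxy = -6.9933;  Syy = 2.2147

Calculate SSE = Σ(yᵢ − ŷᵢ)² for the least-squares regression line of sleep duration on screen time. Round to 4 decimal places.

0.1187

b = Sxy/Sxx = -6.9933/23.3333 = -0.299713
SSE = Syy − b·Sxy = 2.2147 − (-0.299713)·(-6.9933) = 0.118715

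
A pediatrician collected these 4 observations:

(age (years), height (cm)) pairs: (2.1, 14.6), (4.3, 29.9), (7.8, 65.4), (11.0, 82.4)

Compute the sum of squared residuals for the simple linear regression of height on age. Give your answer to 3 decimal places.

43.549

n = 4, Σx = 25.2, Σy = 192.3, Σxy = 1575.75, Σx² = 204.74, Σy² = 12174.09
Sxx = Σx² − (Σx)²/n = 204.74 − 158.76 = 45.98
Sxy = Σxy − (Σx)(Σy)/n = 1575.75 − 1211.49 = 364.26
Syy = Σy² − (Σy)²/n = 12174.09 − 9244.8225 = 2929.2675
b = Sxy/Sxx = 364.26/45.98 = 7.922140
SSE = Syy − b·Sxy = 2929.2675 − 7.922140·364.26 = 43.548761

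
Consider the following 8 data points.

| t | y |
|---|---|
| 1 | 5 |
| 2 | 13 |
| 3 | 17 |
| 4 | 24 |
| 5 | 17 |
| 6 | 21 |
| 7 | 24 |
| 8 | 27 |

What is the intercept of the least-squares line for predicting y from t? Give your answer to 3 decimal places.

7.036

n = 8, Σx = 36, Σy = 148, Σxy = 773, Σx² = 204
Sxx = Σx² − (Σx)²/n = 204 − 162 = 42
Sxy = Σxy − (Σx)(Σy)/n = 773 − 666 = 107
b = Sxy/Sxx = 107/42 = 2.547619
a = ȳ − b·x̄ = 18.5 − 2.547619·4.5 = 7.035714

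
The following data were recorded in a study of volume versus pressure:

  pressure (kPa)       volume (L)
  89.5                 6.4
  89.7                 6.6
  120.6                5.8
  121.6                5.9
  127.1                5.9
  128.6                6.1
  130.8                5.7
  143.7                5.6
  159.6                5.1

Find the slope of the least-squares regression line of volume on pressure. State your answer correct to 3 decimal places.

n = 9, Σx = 1111.2, Σy = 53.1, Σxy = 6480.33, Σx² = 141310.12
Sxx = Σx² − (Σx)²/n = 141310.12 − 137196.16 = 4113.96
Sxy = Σxy − (Σx)(Σy)/n = 6480.33 − 6556.08 = -75.75
b = Sxy/Sxx = -75.75/4113.96 = -0.018413

-0.018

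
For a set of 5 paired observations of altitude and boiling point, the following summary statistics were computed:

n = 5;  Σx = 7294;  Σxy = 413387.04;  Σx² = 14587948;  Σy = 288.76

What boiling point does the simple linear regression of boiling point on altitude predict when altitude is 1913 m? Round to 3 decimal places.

56.848

Sxx = Σx² − (Σx)²/n = 14587948 − 10640487.2 = 3947460.8
Sxy = Σxy − (Σx)(Σy)/n = 413387.04 − 421243.088 = -7856.048
b = Sxy/Sxx = -7856.048/3947460.8 = -0.001990
a = ȳ − b·x̄ = 57.752 − (-0.001990)·1458.8 = 60.655234
ŷ(1913) = a + b·1913 = 60.655234 + (-0.001990)·1913 = 56.848073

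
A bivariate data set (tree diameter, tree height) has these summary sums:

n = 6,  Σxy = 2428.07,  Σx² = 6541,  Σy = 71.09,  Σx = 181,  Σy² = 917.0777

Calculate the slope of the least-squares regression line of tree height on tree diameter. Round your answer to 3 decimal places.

0.262

Sxx = Σx² − (Σx)²/n = 6541 − 5460.166667 = 1080.833333
Sxy = Σxy − (Σx)(Σy)/n = 2428.07 − 2144.548333 = 283.521667
b = Sxy/Sxx = 283.521667/1080.833333 = 0.262318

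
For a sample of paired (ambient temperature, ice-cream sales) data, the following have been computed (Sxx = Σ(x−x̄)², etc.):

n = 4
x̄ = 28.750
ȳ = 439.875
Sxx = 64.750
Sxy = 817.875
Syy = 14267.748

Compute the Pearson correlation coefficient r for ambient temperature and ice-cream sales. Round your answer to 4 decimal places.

r = Sxy/√(Sxx·Syy) = 817.875/√(923836.683) = 817.875/961.164233 = 0.850921

0.8509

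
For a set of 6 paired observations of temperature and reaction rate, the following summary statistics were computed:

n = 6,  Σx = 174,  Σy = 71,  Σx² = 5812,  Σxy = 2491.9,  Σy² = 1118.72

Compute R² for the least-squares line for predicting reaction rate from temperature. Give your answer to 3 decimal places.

Sxx = Σx² − (Σx)²/n = 5812 − 5046 = 766
Sxy = Σxy − (Σx)(Σy)/n = 2491.9 − 2059 = 432.9
Syy = Σy² − (Σy)²/n = 1118.72 − 840.166667 = 278.553333
R² = Sxy²/(Sxx·Syy) = (432.9)²/(766·278.553333) = 0.878290

0.878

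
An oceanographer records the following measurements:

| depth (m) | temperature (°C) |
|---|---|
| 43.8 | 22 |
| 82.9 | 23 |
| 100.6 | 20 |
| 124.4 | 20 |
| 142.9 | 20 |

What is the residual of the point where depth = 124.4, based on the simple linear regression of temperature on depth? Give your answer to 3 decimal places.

-0.314

n = 5, Σx = 494.6, Σy = 105, Σxy = 10228.3, Σx² = 54806.98
Sxx = Σx² − (Σx)²/n = 54806.98 − 48925.832 = 5881.148
Sxy = Σxy − (Σx)(Σy)/n = 10228.3 − 10386.6 = -158.3
b = Sxy/Sxx = -158.3/5881.148 = -0.026917
a = ȳ − b·x̄ = 21 − (-0.026917)·98.92 = 23.662582
ŷ(124.4) = 23.662582 + (-0.026917)·124.4 = 20.314167
residual = y − ŷ = 20 − 20.314167 = -0.314167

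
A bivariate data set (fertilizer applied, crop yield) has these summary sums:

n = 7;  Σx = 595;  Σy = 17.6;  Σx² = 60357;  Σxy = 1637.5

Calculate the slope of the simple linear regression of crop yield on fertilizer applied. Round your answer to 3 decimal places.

Sxx = Σx² − (Σx)²/n = 60357 − 50575 = 9782
Sxy = Σxy − (Σx)(Σy)/n = 1637.5 − 1496 = 141.5
b = Sxy/Sxx = 141.5/9782 = 0.014465

0.014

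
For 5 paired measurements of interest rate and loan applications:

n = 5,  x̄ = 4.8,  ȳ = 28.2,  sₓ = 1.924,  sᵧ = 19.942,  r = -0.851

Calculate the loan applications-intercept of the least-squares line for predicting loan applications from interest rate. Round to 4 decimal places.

b = r · sᵧ/sₓ = -0.851 · 19.942/1.924 = -8.8205
a = ȳ − b·x̄ = 28.2 − (-8.8205)·4.8 = 70.5384

70.5384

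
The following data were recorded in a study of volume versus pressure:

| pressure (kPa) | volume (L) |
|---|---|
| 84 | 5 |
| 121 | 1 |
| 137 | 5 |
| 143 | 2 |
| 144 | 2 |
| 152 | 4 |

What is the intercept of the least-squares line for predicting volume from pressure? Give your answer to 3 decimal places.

5.908

n = 6, Σx = 781, Σy = 19, Σxy = 2408, Σx² = 104755
Sxx = Σx² − (Σx)²/n = 104755 − 101660.166667 = 3094.833333
Sxy = Σxy − (Σx)(Σy)/n = 2408 − 2473.166667 = -65.166667
b = Sxy/Sxx = -65.166667/3094.833333 = -0.021057
a = ȳ − b·x̄ = 3.166667 − (-0.021057)·130.166667 = 5.907534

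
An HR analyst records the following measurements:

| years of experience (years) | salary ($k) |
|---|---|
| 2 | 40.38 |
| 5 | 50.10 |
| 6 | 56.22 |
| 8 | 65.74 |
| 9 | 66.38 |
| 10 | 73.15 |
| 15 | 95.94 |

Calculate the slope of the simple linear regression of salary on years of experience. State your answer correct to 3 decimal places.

4.309

n = 7, Σx = 55, Σy = 447.91, Σxy = 3962.52, Σx² = 535
Sxx = Σx² − (Σx)²/n = 535 − 432.142857 = 102.857143
Sxy = Σxy − (Σx)(Σy)/n = 3962.52 − 3519.292857 = 443.227143
b = Sxy/Sxx = 443.227143/102.857143 = 4.309153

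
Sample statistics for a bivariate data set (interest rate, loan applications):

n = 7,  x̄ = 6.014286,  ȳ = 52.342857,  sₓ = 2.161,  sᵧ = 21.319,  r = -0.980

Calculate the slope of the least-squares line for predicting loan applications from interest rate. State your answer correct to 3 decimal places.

-9.668

b = r · sᵧ/sₓ = -0.98 · 21.319/2.161 = -9.668033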